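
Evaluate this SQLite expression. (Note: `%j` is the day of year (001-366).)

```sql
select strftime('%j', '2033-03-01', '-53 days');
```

First apply '-53 days': 2033-03-01 → 2033-01-07.
Day-of-year for 2033-01-07: days since 2033-01-01 inclusive = 7, zero-padded to 007.

007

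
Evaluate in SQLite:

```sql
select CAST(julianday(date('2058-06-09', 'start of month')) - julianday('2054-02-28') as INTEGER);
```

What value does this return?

1554

`start of month` rewinds 2058-06-09 to 2058-06-01.
0 days remain in February 2054 after the 28th (28 − 28).
Full months from March 2054 through May 2058 contribute their day counts.
Then 1 day into June 2058.
Total: 0 + 31 + 30 + 31 + 30 + 31 + 31 + 30 + 31 + 30 + 31 + 31 + 28 + 31 + 30 + 31 + 30 + 31 + 31 + 30 + 31 + 30 + 31 + 31 + 29 + 31 + 30 + 31 + 30 + 31 + 31 + 30 + 31 + 30 + 31 + 31 + 28 + 31 + 30 + 31 + 30 + 31 + 31 + 30 + 31 + 30 + 31 + 31 + 28 + 31 + 30 + 31 + 1 = 1554.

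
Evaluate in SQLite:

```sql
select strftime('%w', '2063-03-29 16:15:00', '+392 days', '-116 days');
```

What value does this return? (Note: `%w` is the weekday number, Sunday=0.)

First apply '+392 days', '-116 days': 2063-03-29 16:15:00 → 2063-12-30 16:15:00.
2063-12-30 is a Sunday; with Sunday=0 that is 0.

0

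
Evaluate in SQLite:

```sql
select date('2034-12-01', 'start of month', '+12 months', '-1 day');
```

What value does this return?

`start of month` rewinds 2034-12-01 to 2034-12-01.
Adding +12 months to 2034-12-01 gives 2035-12-01.
Going back 1 day from 2035-12-01 reaches 2035-11-30 (last day of November, 30 days).

2035-11-30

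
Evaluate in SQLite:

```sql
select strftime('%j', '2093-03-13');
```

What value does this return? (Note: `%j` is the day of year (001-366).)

Day-of-year for 2093-03-13: days since 2093-01-01 inclusive = 72, zero-padded to 072.

072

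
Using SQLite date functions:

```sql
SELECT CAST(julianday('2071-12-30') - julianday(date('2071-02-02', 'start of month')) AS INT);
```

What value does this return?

332

`start of month` rewinds 2071-02-02 to 2071-02-01.
27 days remain in February 2071 after the 1st (28 − 1).
Full months from March 2071 through November 2071 contribute their day counts.
Then 30 days into December 2071.
Total: 27 + 31 + 30 + 31 + 30 + 31 + 31 + 30 + 31 + 30 + 30 = 332.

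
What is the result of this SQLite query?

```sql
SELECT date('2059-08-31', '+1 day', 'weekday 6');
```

2059-09-06

August 2059 has 31 days; 0 remain after the 31st, so 1 days reach 2059-09-01.
`weekday 6` advances to the next Saturday; 2059-09-01 is a Monday, so it moves forward to 2059-09-06.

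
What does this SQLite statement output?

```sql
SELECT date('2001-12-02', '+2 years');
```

2003-12-02

Adding +2 years to 2001-12-02 gives 2003-12-02.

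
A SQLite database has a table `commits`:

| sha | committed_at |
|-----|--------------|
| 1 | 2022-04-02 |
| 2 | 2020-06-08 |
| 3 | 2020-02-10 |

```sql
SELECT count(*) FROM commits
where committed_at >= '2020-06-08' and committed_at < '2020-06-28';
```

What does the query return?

Rows in [2020-06-08, 2020-06-28): 2020-06-08 → 1 row.

1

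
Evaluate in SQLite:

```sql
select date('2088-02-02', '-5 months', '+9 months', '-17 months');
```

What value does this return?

Adding -5 months to 2088-02-02 gives 2087-09-02.
Adding +9 months to 2087-09-02 gives 2088-06-02.
Adding -17 months to 2088-06-02 gives 2087-01-02.

2087-01-02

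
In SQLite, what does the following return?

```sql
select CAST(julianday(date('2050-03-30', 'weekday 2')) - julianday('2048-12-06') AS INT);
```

485

`weekday 2` advances to the next Tuesday; 2050-03-30 is a Wednesday, so it moves forward to 2050-04-05.
25 days remain in December 2048 after the 6th (31 − 6).
Full months from January 2049 through March 2050 contribute their day counts.
Then 5 days into April 2050.
Total: 25 + 31 + 28 + 31 + 30 + 31 + 30 + 31 + 31 + 30 + 31 + 30 + 31 + 31 + 28 + 31 + 5 = 485.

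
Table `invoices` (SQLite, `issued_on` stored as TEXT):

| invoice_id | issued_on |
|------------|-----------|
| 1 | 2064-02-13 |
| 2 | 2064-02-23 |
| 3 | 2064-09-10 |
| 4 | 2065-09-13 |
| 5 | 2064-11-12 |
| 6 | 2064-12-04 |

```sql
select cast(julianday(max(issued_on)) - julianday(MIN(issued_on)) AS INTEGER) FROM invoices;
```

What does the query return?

578

MIN = 2064-02-13, MAX = 2065-09-13.
16 days remain in February 2064 after the 13th (29 − 13).
Full months from March 2064 through August 2065 contribute their day counts.
Then 13 days into September 2065.
Total: 16 + 31 + 30 + 31 + 30 + 31 + 31 + 30 + 31 + 30 + 31 + 31 + 28 + 31 + 30 + 31 + 30 + 31 + 31 + 13 = 578.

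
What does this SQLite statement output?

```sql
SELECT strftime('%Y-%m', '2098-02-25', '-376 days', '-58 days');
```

2096-12

First apply '-376 days', '-58 days': 2098-02-25 → 2096-12-18.
`%Y-%m` extracts the year-month: 2096-12.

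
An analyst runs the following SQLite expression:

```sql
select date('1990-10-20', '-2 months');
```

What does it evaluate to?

Adding -2 months to 1990-10-20 gives 1990-08-20.

1990-08-20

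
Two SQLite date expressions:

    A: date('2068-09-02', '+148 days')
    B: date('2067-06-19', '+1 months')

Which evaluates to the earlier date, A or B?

A = 2069-01-28.
B = 2067-07-19.
B is earlier.

B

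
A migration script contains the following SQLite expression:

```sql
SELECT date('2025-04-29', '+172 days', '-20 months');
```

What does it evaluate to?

2024-02-18

Applying '+172 days' to 2025-04-29: counting 172 days forward gives 2025-10-18.
Adding -20 months to 2025-10-18 gives 2024-02-18.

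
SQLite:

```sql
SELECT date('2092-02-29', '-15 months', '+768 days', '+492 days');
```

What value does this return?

Adding -15 months to 2092-02-29 gives 2090-11-29.
Applying '+768 days' to 2090-11-29: counting 768 days forward gives 2093-01-05.
Applying '+492 days' to 2093-01-05: counting 492 days forward gives 2094-05-12.

2094-05-12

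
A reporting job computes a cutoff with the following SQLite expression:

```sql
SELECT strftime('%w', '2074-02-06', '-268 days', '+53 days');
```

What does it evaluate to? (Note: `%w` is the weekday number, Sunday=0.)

4

First apply '-268 days', '+53 days': 2074-02-06 → 2073-07-06.
2073-07-06 is a Thursday; with Sunday=0 that is 4.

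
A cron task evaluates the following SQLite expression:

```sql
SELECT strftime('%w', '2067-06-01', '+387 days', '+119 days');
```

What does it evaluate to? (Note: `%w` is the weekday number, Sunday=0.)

5

First apply '+387 days', '+119 days': 2067-06-01 → 2068-10-19.
2068-10-19 is a Friday; with Sunday=0 that is 5.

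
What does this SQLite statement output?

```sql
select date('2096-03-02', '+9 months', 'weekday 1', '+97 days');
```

Adding +9 months to 2096-03-02 gives 2096-12-02.
`weekday 1` advances to the next Monday; 2096-12-02 is a Sunday, so it moves forward to 2096-12-03.
Applying '+97 days' to 2096-12-03: counting 97 days forward gives 2097-03-10.

2097-03-10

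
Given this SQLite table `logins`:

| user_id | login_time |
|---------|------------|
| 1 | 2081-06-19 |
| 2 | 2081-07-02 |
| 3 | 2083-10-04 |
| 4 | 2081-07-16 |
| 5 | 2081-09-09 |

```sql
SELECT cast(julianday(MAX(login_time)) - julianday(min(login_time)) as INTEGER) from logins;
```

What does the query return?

837

MIN = 2081-06-19, MAX = 2083-10-04.
11 days remain in June 2081 after the 19th (30 − 19).
Full months from July 2081 through September 2083 contribute their day counts.
Then 4 days into October 2083.
Total: 11 + 31 + 31 + 30 + 31 + 30 + 31 + 31 + 28 + 31 + 30 + 31 + 30 + 31 + 31 + 30 + 31 + 30 + 31 + 31 + 28 + 31 + 30 + 31 + 30 + 31 + 31 + 30 + 4 = 837.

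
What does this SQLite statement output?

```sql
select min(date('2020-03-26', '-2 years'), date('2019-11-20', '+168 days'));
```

2018-03-26

date('2020-03-26', '-2 years') → 2018-03-26.
date('2019-11-20', '+168 days') → 2020-05-06.
Earlier of the two is 2018-03-26.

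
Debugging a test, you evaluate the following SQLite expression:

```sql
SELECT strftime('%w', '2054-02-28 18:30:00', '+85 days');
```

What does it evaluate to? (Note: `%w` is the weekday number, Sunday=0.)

First apply '+85 days': 2054-02-28 18:30:00 → 2054-05-24 18:30:00.
2054-05-24 is a Sunday; with Sunday=0 that is 0.

0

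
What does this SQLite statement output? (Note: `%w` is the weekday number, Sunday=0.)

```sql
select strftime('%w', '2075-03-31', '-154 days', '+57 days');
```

1

First apply '-154 days', '+57 days': 2075-03-31 → 2074-12-24.
2074-12-24 is a Monday; with Sunday=0 that is 1.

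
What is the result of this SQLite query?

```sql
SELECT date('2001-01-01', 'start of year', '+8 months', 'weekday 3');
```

2001-09-05

`start of year` rewinds 2001-01-01 to 2001-01-01.
Adding +8 months to 2001-01-01 gives 2001-09-01.
`weekday 3` advances to the next Wednesday; 2001-09-01 is a Saturday, so it moves forward to 2001-09-05.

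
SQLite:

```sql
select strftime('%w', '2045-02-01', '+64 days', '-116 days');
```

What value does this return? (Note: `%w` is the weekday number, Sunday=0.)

First apply '+64 days', '-116 days': 2045-02-01 → 2044-12-11.
2044-12-11 is a Sunday; with Sunday=0 that is 0.

0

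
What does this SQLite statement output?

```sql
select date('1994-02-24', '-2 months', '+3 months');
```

1994-03-24

Adding -2 months to 1994-02-24 gives 1993-12-24.
Adding +3 months to 1993-12-24 gives 1994-03-24.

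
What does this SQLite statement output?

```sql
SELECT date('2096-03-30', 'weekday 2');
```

2096-04-03

`weekday 2` advances to the next Tuesday; 2096-03-30 is a Friday, so it moves forward to 2096-04-03.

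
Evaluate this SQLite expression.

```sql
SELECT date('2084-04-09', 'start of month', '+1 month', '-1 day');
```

`start of month` rewinds 2084-04-09 to 2084-04-01.
Adding +1 month to 2084-04-01 gives 2084-05-01.
Going back 1 day from 2084-05-01 reaches 2084-04-30 (last day of April, 30 days).

2084-04-30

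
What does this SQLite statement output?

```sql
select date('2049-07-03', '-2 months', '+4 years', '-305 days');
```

2052-07-02

Adding -2 months to 2049-07-03 gives 2049-05-03.
Adding +4 years to 2049-05-03 gives 2053-05-03.
Applying '-305 days' to 2053-05-03: counting 305 days back gives 2052-07-02.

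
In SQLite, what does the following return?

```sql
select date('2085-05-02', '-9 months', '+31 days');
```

Adding -9 months to 2085-05-02 gives 2084-08-02.
August 2084 has 31 days; 29 remain after the 2nd, so 30 days reach 2084-09-01.
Advancing 1 more day within September lands on 2084-09-02.

2084-09-02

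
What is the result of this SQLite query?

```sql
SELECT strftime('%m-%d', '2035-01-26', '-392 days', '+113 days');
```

First apply '-392 days', '+113 days': 2035-01-26 → 2034-04-22.
`%m-%d` extracts the month-day: 04-22.

04-22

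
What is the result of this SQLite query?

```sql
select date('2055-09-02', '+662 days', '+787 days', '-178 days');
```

Applying '+662 days' to 2055-09-02: counting 662 days forward gives 2057-06-25.
Applying '+787 days' to 2057-06-25: counting 787 days forward gives 2059-08-21.
Applying '-178 days' to 2059-08-21: counting 178 days back gives 2059-02-24.

2059-02-24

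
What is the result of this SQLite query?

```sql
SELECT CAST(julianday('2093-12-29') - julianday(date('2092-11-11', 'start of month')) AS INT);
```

`start of month` rewinds 2092-11-11 to 2092-11-01.
29 days remain in November 2092 after the 1st (30 − 1).
Full months from December 2092 through November 2093 contribute their day counts.
Then 29 days into December 2093.
Total: 29 + 31 + 31 + 28 + 31 + 30 + 31 + 30 + 31 + 31 + 30 + 31 + 30 + 29 = 423.

423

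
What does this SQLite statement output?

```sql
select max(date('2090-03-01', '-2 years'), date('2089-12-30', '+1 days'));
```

date('2090-03-01', '-2 years') → 2088-03-01.
date('2089-12-30', '+1 days') → 2089-12-31.
Later of the two is 2089-12-31.

2089-12-31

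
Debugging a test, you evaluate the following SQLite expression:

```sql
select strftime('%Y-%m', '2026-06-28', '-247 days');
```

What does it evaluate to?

First apply '-247 days': 2026-06-28 → 2025-10-24.
`%Y-%m` extracts the year-month: 2025-10.

2025-10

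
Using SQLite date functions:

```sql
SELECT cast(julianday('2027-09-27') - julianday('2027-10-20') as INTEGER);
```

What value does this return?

3 days remain in September 2027 after the 27th (30 − 27).
Then 20 days into October 2027.
Total: 3 + 20 = 23.
The subtraction is earlier − later, so the result is −23 → -23.

-23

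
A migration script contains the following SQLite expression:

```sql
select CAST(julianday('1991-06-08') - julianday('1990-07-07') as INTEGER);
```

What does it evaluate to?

336

24 days remain in July 1990 after the 7th (31 − 7).
Full months from August 1990 through May 1991 contribute their day counts.
Then 8 days into June 1991.
Total: 24 + 31 + 30 + 31 + 30 + 31 + 31 + 28 + 31 + 30 + 31 + 8 = 336.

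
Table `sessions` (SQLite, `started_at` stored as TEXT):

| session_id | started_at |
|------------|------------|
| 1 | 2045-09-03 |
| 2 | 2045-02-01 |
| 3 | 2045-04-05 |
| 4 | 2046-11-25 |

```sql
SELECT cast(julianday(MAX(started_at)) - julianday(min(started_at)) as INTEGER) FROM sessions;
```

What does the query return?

662

MIN = 2045-02-01, MAX = 2046-11-25.
27 days remain in February 2045 after the 1st (28 − 1).
Full months from March 2045 through October 2046 contribute their day counts.
Then 25 days into November 2046.
Total: 27 + 31 + 30 + 31 + 30 + 31 + 31 + 30 + 31 + 30 + 31 + 31 + 28 + 31 + 30 + 31 + 30 + 31 + 31 + 30 + 31 + 25 = 662.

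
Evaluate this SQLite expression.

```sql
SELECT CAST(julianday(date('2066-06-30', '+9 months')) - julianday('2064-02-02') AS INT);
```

Adding +9 months to 2066-06-30 gives 2067-03-30.
27 days remain in February 2064 after the 2nd (29 − 2).
Full months from March 2064 through February 2067 contribute their day counts.
Then 30 days into March 2067.
Total: 27 + 31 + 30 + 31 + 30 + 31 + 31 + 30 + 31 + 30 + 31 + 31 + 28 + 31 + 30 + 31 + 30 + 31 + 31 + 30 + 31 + 30 + 31 + 31 + 28 + 31 + 30 + 31 + 30 + 31 + 31 + 30 + 31 + 30 + 31 + 31 + 28 + 30 = 1152.

1152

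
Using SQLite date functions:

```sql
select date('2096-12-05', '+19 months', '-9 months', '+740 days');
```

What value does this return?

Adding +19 months to 2096-12-05 gives 2098-07-05.
Adding -9 months to 2098-07-05 gives 2097-10-05.
Applying '+740 days' to 2097-10-05: counting 740 days forward gives 2099-10-15.

2099-10-15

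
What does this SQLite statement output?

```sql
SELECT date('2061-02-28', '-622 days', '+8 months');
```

2060-02-17

Applying '-622 days' to 2061-02-28: counting 622 days back gives 2059-06-17.
Adding +8 months to 2059-06-17 gives 2060-02-17.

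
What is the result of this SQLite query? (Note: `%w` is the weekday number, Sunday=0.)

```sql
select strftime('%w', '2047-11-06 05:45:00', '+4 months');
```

First apply '+4 months': 2047-11-06 05:45:00 → 2048-03-06 05:45:00.
2048-03-06 is a Friday; with Sunday=0 that is 5.

5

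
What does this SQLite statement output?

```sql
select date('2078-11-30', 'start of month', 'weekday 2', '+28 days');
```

`start of month` rewinds 2078-11-30 to 2078-11-01.
`weekday 2` advances to the next Tuesday; 2078-11-01 is already a Tuesday, so it stays at 2078-11-01.
Advancing 28 more days within November lands on 2078-11-29.

2078-11-29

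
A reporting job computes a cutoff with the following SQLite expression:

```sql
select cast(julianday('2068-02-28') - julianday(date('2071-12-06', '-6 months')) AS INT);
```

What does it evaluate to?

-1194

Adding -6 months to 2071-12-06 gives 2071-06-06.
1 day remains in February 2068 after the 28th (29 − 28).
Full months from March 2068 through May 2071 contribute their day counts.
Then 6 days into June 2071.
Total: 1 + 31 + 30 + 31 + 30 + 31 + 31 + 30 + 31 + 30 + 31 + 31 + 28 + 31 + 30 + 31 + 30 + 31 + 31 + 30 + 31 + 30 + 31 + 31 + 28 + 31 + 30 + 31 + 30 + 31 + 31 + 30 + 31 + 30 + 31 + 31 + 28 + 31 + 30 + 31 + 6 = 1194.
The subtraction is earlier − later, so the result is −1194 → -1194.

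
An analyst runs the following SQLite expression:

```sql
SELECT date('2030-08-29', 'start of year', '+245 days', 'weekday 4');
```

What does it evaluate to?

2030-09-05

`start of year` rewinds 2030-08-29 to 2030-01-01.
Applying '+245 days' to 2030-01-01: counting 245 days forward gives 2030-09-03.
`weekday 4` advances to the next Thursday; 2030-09-03 is a Tuesday, so it moves forward to 2030-09-05.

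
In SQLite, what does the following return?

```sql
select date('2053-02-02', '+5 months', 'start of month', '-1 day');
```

2053-06-30

Adding +5 months to 2053-02-02 gives 2053-07-02.
`start of month` rewinds 2053-07-02 to 2053-07-01.
Going back 1 day from 2053-07-01 reaches 2053-06-30 (last day of June, 30 days).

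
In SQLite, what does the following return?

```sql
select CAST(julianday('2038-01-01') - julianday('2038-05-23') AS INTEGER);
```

30 days remain in January 2038 after the 1st (31 − 1).
February 2038: 28 days.
March 2038: 31 days.
April 2038: 30 days.
Then 23 days into May 2038.
Total: 30 + 28 + 31 + 30 + 23 = 142.
The subtraction is earlier − later, so the result is −142 → -142.

-142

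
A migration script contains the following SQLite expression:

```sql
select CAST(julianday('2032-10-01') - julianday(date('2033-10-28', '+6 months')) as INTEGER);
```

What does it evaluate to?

Adding +6 months to 2033-10-28 gives 2034-04-28.
30 days remain in October 2032 after the 1st (31 − 1).
Full months from November 2032 through March 2034 contribute their day counts.
Then 28 days into April 2034.
Total: 30 + 30 + 31 + 31 + 28 + 31 + 30 + 31 + 30 + 31 + 31 + 30 + 31 + 30 + 31 + 31 + 28 + 31 + 28 = 574.
The subtraction is earlier − later, so the result is −574 → -574.

-574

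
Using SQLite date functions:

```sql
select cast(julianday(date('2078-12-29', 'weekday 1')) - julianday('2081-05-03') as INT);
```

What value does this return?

`weekday 1` advances to the next Monday; 2078-12-29 is a Thursday, so it moves forward to 2079-01-02.
29 days remain in January 2079 after the 2nd (31 − 2).
Full months from February 2079 through April 2081 contribute their day counts.
Then 3 days into May 2081.
Total: 29 + 28 + 31 + 30 + 31 + 30 + 31 + 31 + 30 + 31 + 30 + 31 + 31 + 29 + 31 + 30 + 31 + 30 + 31 + 31 + 30 + 31 + 30 + 31 + 31 + 28 + 31 + 30 + 3 = 852.
The subtraction is earlier − later, so the result is −852 → -852.

-852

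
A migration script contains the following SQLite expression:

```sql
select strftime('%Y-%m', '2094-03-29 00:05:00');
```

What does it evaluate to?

2094-03

`%Y-%m` extracts the year-month: 2094-03.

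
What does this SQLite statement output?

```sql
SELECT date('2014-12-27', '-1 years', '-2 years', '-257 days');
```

2011-04-14

Adding -1 year to 2014-12-27 gives 2013-12-27.
Adding -2 years to 2013-12-27 gives 2011-12-27.
Applying '-257 days' to 2011-12-27: counting 257 days back gives 2011-04-14.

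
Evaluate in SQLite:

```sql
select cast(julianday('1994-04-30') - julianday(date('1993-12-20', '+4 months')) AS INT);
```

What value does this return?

10

Adding +4 months to 1993-12-20 gives 1994-04-20.
Both dates are in April 1994: 30 − 20 = 10.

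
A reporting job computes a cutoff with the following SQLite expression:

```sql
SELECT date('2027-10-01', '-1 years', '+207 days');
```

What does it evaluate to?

2027-04-26

Adding -1 year to 2027-10-01 gives 2026-10-01.
Applying '+207 days' to 2026-10-01: counting 207 days forward gives 2027-04-26.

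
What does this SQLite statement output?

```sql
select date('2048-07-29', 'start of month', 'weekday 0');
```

2048-07-05

`start of month` rewinds 2048-07-29 to 2048-07-01.
`weekday 0` advances to the next Sunday; 2048-07-01 is a Wednesday, so it moves forward to 2048-07-05.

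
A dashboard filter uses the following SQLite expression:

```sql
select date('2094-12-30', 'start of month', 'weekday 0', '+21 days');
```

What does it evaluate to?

2094-12-26

`start of month` rewinds 2094-12-30 to 2094-12-01.
`weekday 0` advances to the next Sunday; 2094-12-01 is a Wednesday, so it moves forward to 2094-12-05.
Advancing 21 more days within December lands on 2094-12-26.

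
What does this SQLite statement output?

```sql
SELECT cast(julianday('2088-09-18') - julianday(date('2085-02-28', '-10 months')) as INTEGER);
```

1604

Adding -10 months to 2085-02-28 gives 2084-04-28.
2 days remain in April 2084 after the 28th (30 − 28).
Full months from May 2084 through August 2088 contribute their day counts.
Then 18 days into September 2088.
Total: 2 + 31 + 30 + 31 + 31 + 30 + 31 + 30 + 31 + 31 + 28 + 31 + 30 + 31 + 30 + 31 + 31 + 30 + 31 + 30 + 31 + 31 + 28 + 31 + 30 + 31 + 30 + 31 + 31 + 30 + 31 + 30 + 31 + 31 + 28 + 31 + 30 + 31 + 30 + 31 + 31 + 30 + 31 + 30 + 31 + 31 + 29 + 31 + 30 + 31 + 30 + 31 + 31 + 18 = 1604.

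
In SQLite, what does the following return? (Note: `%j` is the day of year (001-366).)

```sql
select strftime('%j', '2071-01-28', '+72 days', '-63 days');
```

037

First apply '+72 days', '-63 days': 2071-01-28 → 2071-02-06.
Day-of-year for 2071-02-06: days since 2071-01-01 inclusive = 37, zero-padded to 037.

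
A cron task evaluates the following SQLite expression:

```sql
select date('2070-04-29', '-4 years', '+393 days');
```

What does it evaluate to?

Adding -4 years to 2070-04-29 gives 2066-04-29.
Applying '+393 days' to 2066-04-29: counting 393 days forward gives 2067-05-27.

2067-05-27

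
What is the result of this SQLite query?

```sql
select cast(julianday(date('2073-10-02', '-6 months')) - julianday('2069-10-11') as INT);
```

1269

Adding -6 months to 2073-10-02 gives 2073-04-02.
20 days remain in October 2069 after the 11th (31 − 11).
Full months from November 2069 through March 2073 contribute their day counts.
Then 2 days into April 2073.
Total: 20 + 30 + 31 + 31 + 28 + 31 + 30 + 31 + 30 + 31 + 31 + 30 + 31 + 30 + 31 + 31 + 28 + 31 + 30 + 31 + 30 + 31 + 31 + 30 + 31 + 30 + 31 + 31 + 29 + 31 + 30 + 31 + 30 + 31 + 31 + 30 + 31 + 30 + 31 + 31 + 28 + 31 + 2 = 1269.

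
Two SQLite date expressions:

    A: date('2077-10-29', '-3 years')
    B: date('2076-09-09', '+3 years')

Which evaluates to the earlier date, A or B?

A = 2074-10-29.
B = 2079-09-09.
A is earlier.

A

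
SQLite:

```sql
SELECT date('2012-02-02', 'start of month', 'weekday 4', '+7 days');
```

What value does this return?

`start of month` rewinds 2012-02-02 to 2012-02-01.
`weekday 4` advances to the next Thursday; 2012-02-01 is a Wednesday, so it moves forward to 2012-02-02.
Advancing 7 more days within February lands on 2012-02-09.

2012-02-09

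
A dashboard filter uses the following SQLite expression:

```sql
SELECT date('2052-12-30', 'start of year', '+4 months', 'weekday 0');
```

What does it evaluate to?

2052-05-05

`start of year` rewinds 2052-12-30 to 2052-01-01.
Adding +4 months to 2052-01-01 gives 2052-05-01.
`weekday 0` advances to the next Sunday; 2052-05-01 is a Wednesday, so it moves forward to 2052-05-05.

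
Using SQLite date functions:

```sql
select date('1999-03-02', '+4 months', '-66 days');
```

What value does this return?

Adding +4 months to 1999-03-02 gives 1999-07-02.
Applying '-66 days' to 1999-07-02: counting 66 days back gives 1999-04-27.

1999-04-27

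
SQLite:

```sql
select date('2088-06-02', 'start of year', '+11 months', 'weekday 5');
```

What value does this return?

`start of year` rewinds 2088-06-02 to 2088-01-01.
Adding +11 months to 2088-01-01 gives 2088-12-01.
`weekday 5` advances to the next Friday; 2088-12-01 is a Wednesday, so it moves forward to 2088-12-03.

2088-12-03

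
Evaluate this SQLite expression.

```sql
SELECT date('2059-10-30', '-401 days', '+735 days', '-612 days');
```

Applying '-401 days' to 2059-10-30: counting 401 days back gives 2058-09-24.
Applying '+735 days' to 2058-09-24: counting 735 days forward gives 2060-09-28.
Applying '-612 days' to 2060-09-28: counting 612 days back gives 2059-01-25.

2059-01-25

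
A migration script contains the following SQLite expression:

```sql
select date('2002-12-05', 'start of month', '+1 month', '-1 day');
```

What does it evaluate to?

2002-12-31

`start of month` rewinds 2002-12-05 to 2002-12-01.
Adding +1 month to 2002-12-01 gives 2003-01-01.
Going back 1 day from 2003-01-01 reaches 2002-12-31 (last day of December, 31 days).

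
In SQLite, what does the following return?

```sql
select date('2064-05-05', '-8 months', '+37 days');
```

2063-10-12

Adding -8 months to 2064-05-05 gives 2063-09-05.
September 2063 has 30 days; 25 remain after the 5th, so 26 days reach 2063-10-01.
Advancing 11 more days within October lands on 2063-10-12.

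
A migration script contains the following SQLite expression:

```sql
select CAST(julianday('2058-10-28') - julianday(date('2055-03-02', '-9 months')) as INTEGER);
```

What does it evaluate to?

1609

Adding -9 months to 2055-03-02 gives 2054-06-02.
28 days remain in June 2054 after the 2nd (30 − 2).
Full months from July 2054 through September 2058 contribute their day counts.
Then 28 days into October 2058.
Total: 28 + 31 + 31 + 30 + 31 + 30 + 31 + 31 + 28 + 31 + 30 + 31 + 30 + 31 + 31 + 30 + 31 + 30 + 31 + 31 + 29 + 31 + 30 + 31 + 30 + 31 + 31 + 30 + 31 + 30 + 31 + 31 + 28 + 31 + 30 + 31 + 30 + 31 + 31 + 30 + 31 + 30 + 31 + 31 + 28 + 31 + 30 + 31 + 30 + 31 + 31 + 30 + 28 = 1609.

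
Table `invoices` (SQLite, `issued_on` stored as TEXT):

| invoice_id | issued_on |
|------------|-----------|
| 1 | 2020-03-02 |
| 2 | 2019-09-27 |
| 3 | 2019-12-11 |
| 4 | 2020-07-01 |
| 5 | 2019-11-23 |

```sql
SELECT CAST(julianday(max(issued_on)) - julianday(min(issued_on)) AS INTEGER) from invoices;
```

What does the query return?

278

MIN = 2019-09-27, MAX = 2020-07-01.
3 days remain in September 2019 after the 27th (30 − 27).
Full months from October 2019 through June 2020 contribute their day counts.
Then 1 day into July 2020.
Total: 3 + 31 + 30 + 31 + 31 + 29 + 31 + 30 + 31 + 30 + 1 = 278.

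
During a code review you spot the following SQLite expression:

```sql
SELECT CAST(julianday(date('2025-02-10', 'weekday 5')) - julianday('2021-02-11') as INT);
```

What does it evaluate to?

`weekday 5` advances to the next Friday; 2025-02-10 is a Monday, so it moves forward to 2025-02-14.
17 days remain in February 2021 after the 11th (28 − 11).
Full months from March 2021 through January 2025 contribute their day counts.
Then 14 days into February 2025.
Total: 17 + 31 + 30 + 31 + 30 + 31 + 31 + 30 + 31 + 30 + 31 + 31 + 28 + 31 + 30 + 31 + 30 + 31 + 31 + 30 + 31 + 30 + 31 + 31 + 28 + 31 + 30 + 31 + 30 + 31 + 31 + 30 + 31 + 30 + 31 + 31 + 29 + 31 + 30 + 31 + 30 + 31 + 31 + 30 + 31 + 30 + 31 + 31 + 14 = 1464.

1464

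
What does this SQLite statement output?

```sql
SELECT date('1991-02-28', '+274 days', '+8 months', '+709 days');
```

Applying '+274 days' to 1991-02-28: counting 274 days forward gives 1991-11-29.
Adding +8 months to 1991-11-29 gives 1992-07-29.
Applying '+709 days' to 1992-07-29: counting 709 days forward gives 1994-07-08.

1994-07-08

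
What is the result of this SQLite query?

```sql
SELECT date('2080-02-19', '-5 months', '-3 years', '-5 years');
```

2071-09-19

Adding -5 months to 2080-02-19 gives 2079-09-19.
Adding -3 years to 2079-09-19 gives 2076-09-19.
Adding -5 years to 2076-09-19 gives 2071-09-19.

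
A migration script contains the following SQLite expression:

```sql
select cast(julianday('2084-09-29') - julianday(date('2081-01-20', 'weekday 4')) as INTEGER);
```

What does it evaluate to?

`weekday 4` advances to the next Thursday; 2081-01-20 is a Monday, so it moves forward to 2081-01-23.
8 days remain in January 2081 after the 23rd (31 − 23).
Full months from February 2081 through August 2084 contribute their day counts.
Then 29 days into September 2084.
Total: 8 + 28 + 31 + 30 + 31 + 30 + 31 + 31 + 30 + 31 + 30 + 31 + 31 + 28 + 31 + 30 + 31 + 30 + 31 + 31 + 30 + 31 + 30 + 31 + 31 + 28 + 31 + 30 + 31 + 30 + 31 + 31 + 30 + 31 + 30 + 31 + 31 + 29 + 31 + 30 + 31 + 30 + 31 + 31 + 29 = 1345.

1345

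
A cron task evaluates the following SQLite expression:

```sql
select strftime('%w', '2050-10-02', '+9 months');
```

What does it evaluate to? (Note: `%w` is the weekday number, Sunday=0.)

0

First apply '+9 months': 2050-10-02 → 2051-07-02.
2051-07-02 is a Sunday; with Sunday=0 that is 0.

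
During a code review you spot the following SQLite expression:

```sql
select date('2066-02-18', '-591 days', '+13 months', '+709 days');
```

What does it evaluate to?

Applying '-591 days' to 2066-02-18: counting 591 days back gives 2064-07-07.
Adding +13 months to 2064-07-07 gives 2065-08-07.
Applying '+709 days' to 2065-08-07: counting 709 days forward gives 2067-07-17.

2067-07-17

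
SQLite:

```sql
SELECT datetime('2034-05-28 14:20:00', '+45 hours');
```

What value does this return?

2034-05-30 11:20:00

+45 hours from 2034-05-28 14:20:00 is 2034-05-30 11:20:00 (crosses midnight).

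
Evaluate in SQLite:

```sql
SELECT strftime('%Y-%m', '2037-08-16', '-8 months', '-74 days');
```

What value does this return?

2036-10

First apply '-8 months', '-74 days': 2037-08-16 → 2036-10-03.
`%Y-%m` extracts the year-month: 2036-10.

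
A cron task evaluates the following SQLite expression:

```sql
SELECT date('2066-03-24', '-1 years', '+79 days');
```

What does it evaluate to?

2065-06-11

Adding -1 year to 2066-03-24 gives 2065-03-24.
Applying '+79 days' to 2065-03-24: counting 79 days forward gives 2065-06-11.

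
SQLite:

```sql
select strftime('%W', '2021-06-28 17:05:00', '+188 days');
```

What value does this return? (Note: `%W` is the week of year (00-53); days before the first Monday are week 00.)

First apply '+188 days': 2021-06-28 17:05:00 → 2022-01-02 17:05:00.
2022-01-02 is a Sunday. SQLite's %W counts Mondays since the year started; the result is 00.

00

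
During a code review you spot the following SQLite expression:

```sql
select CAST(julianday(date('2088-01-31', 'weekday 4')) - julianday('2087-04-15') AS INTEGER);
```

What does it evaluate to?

`weekday 4` advances to the next Thursday; 2088-01-31 is a Saturday, so it moves forward to 2088-02-05.
15 days remain in April 2087 after the 15th (30 − 15).
Full months from May 2087 through January 2088 contribute their day counts.
Then 5 days into February 2088.
Total: 15 + 31 + 30 + 31 + 31 + 30 + 31 + 30 + 31 + 31 + 5 = 296.

296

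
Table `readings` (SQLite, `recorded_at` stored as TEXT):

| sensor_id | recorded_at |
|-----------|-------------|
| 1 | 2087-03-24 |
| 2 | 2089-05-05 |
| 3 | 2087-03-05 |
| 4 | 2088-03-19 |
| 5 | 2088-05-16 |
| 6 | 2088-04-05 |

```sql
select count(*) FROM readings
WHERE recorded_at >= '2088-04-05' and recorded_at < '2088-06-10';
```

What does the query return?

Rows in [2088-04-05, 2088-06-10): 2088-05-16, 2088-04-05 → 2 rows.

2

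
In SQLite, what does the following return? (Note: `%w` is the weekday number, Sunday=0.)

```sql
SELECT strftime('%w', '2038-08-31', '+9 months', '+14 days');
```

First apply '+9 months', '+14 days': 2038-08-31 → 2039-06-14.
2039-06-14 is a Tuesday; with Sunday=0 that is 2.

2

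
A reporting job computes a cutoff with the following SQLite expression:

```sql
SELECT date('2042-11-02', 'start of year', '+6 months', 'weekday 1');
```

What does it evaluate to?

`start of year` rewinds 2042-11-02 to 2042-01-01.
Adding +6 months to 2042-01-01 gives 2042-07-01.
`weekday 1` advances to the next Monday; 2042-07-01 is a Tuesday, so it moves forward to 2042-07-07.

2042-07-07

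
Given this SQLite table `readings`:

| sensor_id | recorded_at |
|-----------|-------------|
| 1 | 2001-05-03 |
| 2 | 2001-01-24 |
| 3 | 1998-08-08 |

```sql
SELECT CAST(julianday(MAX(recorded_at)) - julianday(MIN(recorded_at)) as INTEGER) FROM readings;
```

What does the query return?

999

MIN = 1998-08-08, MAX = 2001-05-03.
23 days remain in August 1998 after the 8th (31 − 8).
Full months from September 1998 through April 2001 contribute their day counts.
Then 3 days into May 2001.
Total: 23 + 30 + 31 + 30 + 31 + 31 + 28 + 31 + 30 + 31 + 30 + 31 + 31 + 30 + 31 + 30 + 31 + 31 + 29 + 31 + 30 + 31 + 30 + 31 + 31 + 30 + 31 + 30 + 31 + 31 + 28 + 31 + 30 + 3 = 999.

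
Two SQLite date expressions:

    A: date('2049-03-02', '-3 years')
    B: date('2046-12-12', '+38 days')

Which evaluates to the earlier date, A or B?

A

A = 2046-03-02.
B = 2047-01-19.
A is earlier.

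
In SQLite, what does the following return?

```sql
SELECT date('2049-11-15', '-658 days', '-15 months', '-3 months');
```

2046-07-27

Applying '-658 days' to 2049-11-15: counting 658 days back gives 2048-01-27.
Adding -15 months to 2048-01-27 gives 2046-10-27.
Adding -3 months to 2046-10-27 gives 2046-07-27.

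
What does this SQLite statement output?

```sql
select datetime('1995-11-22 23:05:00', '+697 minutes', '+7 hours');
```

1995-11-23 17:42:00

697 minutes = 11h 37m; +697 minutes from 1995-11-22 23:05:00 is 1995-11-23 10:42:00 (crosses midnight).
+7 hours from 1995-11-23 10:42:00 is 1995-11-23 17:42:00.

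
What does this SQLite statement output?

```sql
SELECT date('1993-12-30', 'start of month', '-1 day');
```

1993-11-30

`start of month` rewinds 1993-12-30 to 1993-12-01.
Going back 1 day from 1993-12-01 reaches 1993-11-30 (last day of November, 30 days).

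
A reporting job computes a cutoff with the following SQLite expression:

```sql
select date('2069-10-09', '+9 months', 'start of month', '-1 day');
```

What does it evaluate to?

2070-06-30

Adding +9 months to 2069-10-09 gives 2070-07-09.
`start of month` rewinds 2070-07-09 to 2070-07-01.
Going back 1 day from 2070-07-01 reaches 2070-06-30 (last day of June, 30 days).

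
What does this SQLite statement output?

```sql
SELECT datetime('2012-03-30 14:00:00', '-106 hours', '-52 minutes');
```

-106 hours from 2012-03-30 14:00:00 is 2012-03-26 04:00:00 (crosses midnight).
-52 minutes from 2012-03-26 04:00:00 is 2012-03-26 03:08:00.

2012-03-26 03:08:00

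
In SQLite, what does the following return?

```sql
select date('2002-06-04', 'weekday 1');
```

2002-06-10

`weekday 1` advances to the next Monday; 2002-06-04 is a Tuesday, so it moves forward to 2002-06-10.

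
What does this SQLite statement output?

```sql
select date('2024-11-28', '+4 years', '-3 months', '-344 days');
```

Adding +4 years to 2024-11-28 gives 2028-11-28.
Adding -3 months to 2028-11-28 gives 2028-08-28.
Applying '-344 days' to 2028-08-28: counting 344 days back gives 2027-09-19.

2027-09-19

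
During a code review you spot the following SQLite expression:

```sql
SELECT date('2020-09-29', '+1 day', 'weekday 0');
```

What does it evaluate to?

2020-10-04

Advancing 1 more day within September lands on 2020-09-30.
`weekday 0` advances to the next Sunday; 2020-09-30 is a Wednesday, so it moves forward to 2020-10-04.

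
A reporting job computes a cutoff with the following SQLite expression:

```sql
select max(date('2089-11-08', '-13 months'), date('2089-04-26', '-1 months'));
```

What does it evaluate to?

2089-03-26

date('2089-11-08', '-13 months') → 2088-10-08.
date('2089-04-26', '-1 months') → 2089-03-26.
Later of the two is 2089-03-26.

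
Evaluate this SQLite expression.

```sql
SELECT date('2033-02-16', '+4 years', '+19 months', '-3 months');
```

2038-06-16

Adding +4 years to 2033-02-16 gives 2037-02-16.
Adding +19 months to 2037-02-16 gives 2038-09-16.
Adding -3 months to 2038-09-16 gives 2038-06-16.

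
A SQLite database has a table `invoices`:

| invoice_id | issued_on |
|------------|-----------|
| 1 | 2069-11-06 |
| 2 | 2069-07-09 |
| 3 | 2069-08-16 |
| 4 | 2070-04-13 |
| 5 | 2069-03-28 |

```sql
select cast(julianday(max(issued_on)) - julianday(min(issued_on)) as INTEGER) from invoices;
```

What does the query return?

381

MIN = 2069-03-28, MAX = 2070-04-13.
3 days remain in March 2069 after the 28th (31 − 28).
Full months from April 2069 through March 2070 contribute their day counts.
Then 13 days into April 2070.
Total: 3 + 30 + 31 + 30 + 31 + 31 + 30 + 31 + 30 + 31 + 31 + 28 + 31 + 13 = 381.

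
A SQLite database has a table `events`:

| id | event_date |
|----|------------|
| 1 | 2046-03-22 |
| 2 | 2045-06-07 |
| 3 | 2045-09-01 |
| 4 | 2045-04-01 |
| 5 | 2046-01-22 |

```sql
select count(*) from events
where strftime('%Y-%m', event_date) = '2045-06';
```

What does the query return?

Rows with year-month 2045-06: 2045-06-07 → 1.

1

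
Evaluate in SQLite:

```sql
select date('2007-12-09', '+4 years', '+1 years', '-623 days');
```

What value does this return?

Adding +4 years to 2007-12-09 gives 2011-12-09.
Adding +1 year to 2011-12-09 gives 2012-12-09.
Applying '-623 days' to 2012-12-09: counting 623 days back gives 2011-03-27.

2011-03-27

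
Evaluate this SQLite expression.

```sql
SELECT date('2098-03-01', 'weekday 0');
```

2098-03-02

`weekday 0` advances to the next Sunday; 2098-03-01 is a Saturday, so it moves forward to 2098-03-02.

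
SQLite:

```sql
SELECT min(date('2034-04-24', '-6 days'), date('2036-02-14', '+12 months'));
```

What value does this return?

date('2034-04-24', '-6 days') → 2034-04-18.
date('2036-02-14', '+12 months') → 2037-02-14.
Earlier of the two is 2034-04-18.

2034-04-18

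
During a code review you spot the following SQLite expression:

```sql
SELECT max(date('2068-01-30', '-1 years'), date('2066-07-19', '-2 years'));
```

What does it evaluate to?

2067-01-30

date('2068-01-30', '-1 years') → 2067-01-30.
date('2066-07-19', '-2 years') → 2064-07-19.
Later of the two is 2067-01-30.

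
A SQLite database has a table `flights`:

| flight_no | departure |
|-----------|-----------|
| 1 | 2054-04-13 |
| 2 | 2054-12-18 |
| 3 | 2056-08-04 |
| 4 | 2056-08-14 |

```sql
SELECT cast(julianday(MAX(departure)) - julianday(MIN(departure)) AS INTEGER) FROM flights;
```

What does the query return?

MIN = 2054-04-13, MAX = 2056-08-14.
17 days remain in April 2054 after the 13th (30 − 13).
Full months from May 2054 through July 2056 contribute their day counts.
Then 14 days into August 2056.
Total: 17 + 31 + 30 + 31 + 31 + 30 + 31 + 30 + 31 + 31 + 28 + 31 + 30 + 31 + 30 + 31 + 31 + 30 + 31 + 30 + 31 + 31 + 29 + 31 + 30 + 31 + 30 + 31 + 14 = 854.

854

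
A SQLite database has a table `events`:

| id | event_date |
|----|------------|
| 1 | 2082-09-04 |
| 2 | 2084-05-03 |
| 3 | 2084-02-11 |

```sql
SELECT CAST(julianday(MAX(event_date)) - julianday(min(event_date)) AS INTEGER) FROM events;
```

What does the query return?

607

MIN = 2082-09-04, MAX = 2084-05-03.
26 days remain in September 2082 after the 4th (30 − 4).
Full months from October 2082 through April 2084 contribute their day counts.
Then 3 days into May 2084.
Total: 26 + 31 + 30 + 31 + 31 + 28 + 31 + 30 + 31 + 30 + 31 + 31 + 30 + 31 + 30 + 31 + 31 + 29 + 31 + 30 + 3 = 607.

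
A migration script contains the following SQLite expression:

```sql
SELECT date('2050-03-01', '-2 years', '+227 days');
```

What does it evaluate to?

Adding -2 years to 2050-03-01 gives 2048-03-01.
Applying '+227 days' to 2048-03-01: counting 227 days forward gives 2048-10-14.

2048-10-14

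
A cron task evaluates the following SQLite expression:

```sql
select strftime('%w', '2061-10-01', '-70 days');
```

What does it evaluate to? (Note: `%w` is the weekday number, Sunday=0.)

6

First apply '-70 days': 2061-10-01 → 2061-07-23.
2061-07-23 is a Saturday; with Sunday=0 that is 6.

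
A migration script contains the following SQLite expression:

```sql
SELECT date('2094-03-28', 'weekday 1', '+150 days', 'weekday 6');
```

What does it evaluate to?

`weekday 1` advances to the next Monday; 2094-03-28 is a Sunday, so it moves forward to 2094-03-29.
Applying '+150 days' to 2094-03-29: counting 150 days forward gives 2094-08-26.
`weekday 6` advances to the next Saturday; 2094-08-26 is a Thursday, so it moves forward to 2094-08-28.

2094-08-28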